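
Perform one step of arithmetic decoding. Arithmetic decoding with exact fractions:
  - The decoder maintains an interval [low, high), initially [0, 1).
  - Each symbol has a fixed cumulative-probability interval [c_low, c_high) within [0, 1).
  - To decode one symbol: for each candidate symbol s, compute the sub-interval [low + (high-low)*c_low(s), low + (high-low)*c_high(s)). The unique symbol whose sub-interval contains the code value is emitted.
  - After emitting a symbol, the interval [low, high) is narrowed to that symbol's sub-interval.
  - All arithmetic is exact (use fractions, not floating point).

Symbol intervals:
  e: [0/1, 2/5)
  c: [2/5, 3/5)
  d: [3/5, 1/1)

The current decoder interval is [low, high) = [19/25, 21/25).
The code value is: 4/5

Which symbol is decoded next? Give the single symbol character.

Answer: c

Derivation:
Interval width = high − low = 21/25 − 19/25 = 2/25
Scaled code = (code − low) / width = (4/5 − 19/25) / 2/25 = 1/2
  e: [0/1, 2/5) 
  c: [2/5, 3/5) ← scaled code falls here ✓
  d: [3/5, 1/1) 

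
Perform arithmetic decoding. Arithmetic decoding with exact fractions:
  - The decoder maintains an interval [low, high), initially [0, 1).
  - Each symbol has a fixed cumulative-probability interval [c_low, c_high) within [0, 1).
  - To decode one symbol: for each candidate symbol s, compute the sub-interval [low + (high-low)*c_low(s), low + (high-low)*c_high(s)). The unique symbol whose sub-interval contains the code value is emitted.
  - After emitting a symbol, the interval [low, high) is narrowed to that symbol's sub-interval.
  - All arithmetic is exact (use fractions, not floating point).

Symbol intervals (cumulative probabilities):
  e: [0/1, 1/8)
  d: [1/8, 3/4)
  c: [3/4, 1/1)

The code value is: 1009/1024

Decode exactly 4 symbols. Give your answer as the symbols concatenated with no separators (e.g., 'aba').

Answer: ccce

Derivation:
Step 1: interval [0/1, 1/1), width = 1/1 - 0/1 = 1/1
  'e': [0/1 + 1/1*0/1, 0/1 + 1/1*1/8) = [0/1, 1/8)
  'd': [0/1 + 1/1*1/8, 0/1 + 1/1*3/4) = [1/8, 3/4)
  'c': [0/1 + 1/1*3/4, 0/1 + 1/1*1/1) = [3/4, 1/1) <- contains code 1009/1024
  emit 'c', narrow to [3/4, 1/1)
Step 2: interval [3/4, 1/1), width = 1/1 - 3/4 = 1/4
  'e': [3/4 + 1/4*0/1, 3/4 + 1/4*1/8) = [3/4, 25/32)
  'd': [3/4 + 1/4*1/8, 3/4 + 1/4*3/4) = [25/32, 15/16)
  'c': [3/4 + 1/4*3/4, 3/4 + 1/4*1/1) = [15/16, 1/1) <- contains code 1009/1024
  emit 'c', narrow to [15/16, 1/1)
Step 3: interval [15/16, 1/1), width = 1/1 - 15/16 = 1/16
  'e': [15/16 + 1/16*0/1, 15/16 + 1/16*1/8) = [15/16, 121/128)
  'd': [15/16 + 1/16*1/8, 15/16 + 1/16*3/4) = [121/128, 63/64)
  'c': [15/16 + 1/16*3/4, 15/16 + 1/16*1/1) = [63/64, 1/1) <- contains code 1009/1024
  emit 'c', narrow to [63/64, 1/1)
Step 4: interval [63/64, 1/1), width = 1/1 - 63/64 = 1/64
  'e': [63/64 + 1/64*0/1, 63/64 + 1/64*1/8) = [63/64, 505/512) <- contains code 1009/1024
  'd': [63/64 + 1/64*1/8, 63/64 + 1/64*3/4) = [505/512, 255/256)
  'c': [63/64 + 1/64*3/4, 63/64 + 1/64*1/1) = [255/256, 1/1)
  emit 'e', narrow to [63/64, 505/512)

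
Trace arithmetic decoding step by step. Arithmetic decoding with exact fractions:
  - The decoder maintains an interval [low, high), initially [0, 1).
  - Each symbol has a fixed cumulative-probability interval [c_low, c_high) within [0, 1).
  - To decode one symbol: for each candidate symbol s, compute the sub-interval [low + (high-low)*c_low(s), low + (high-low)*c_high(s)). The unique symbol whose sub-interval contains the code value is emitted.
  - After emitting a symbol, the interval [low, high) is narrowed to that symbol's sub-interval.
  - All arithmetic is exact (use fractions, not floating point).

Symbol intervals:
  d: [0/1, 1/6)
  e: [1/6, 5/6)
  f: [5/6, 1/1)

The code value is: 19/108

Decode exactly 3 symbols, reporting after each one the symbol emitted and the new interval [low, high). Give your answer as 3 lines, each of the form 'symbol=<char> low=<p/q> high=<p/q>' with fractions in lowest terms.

Step 1: interval [0/1, 1/1), width = 1/1 - 0/1 = 1/1
  'd': [0/1 + 1/1*0/1, 0/1 + 1/1*1/6) = [0/1, 1/6)
  'e': [0/1 + 1/1*1/6, 0/1 + 1/1*5/6) = [1/6, 5/6) <- contains code 19/108
  'f': [0/1 + 1/1*5/6, 0/1 + 1/1*1/1) = [5/6, 1/1)
  emit 'e', narrow to [1/6, 5/6)
Step 2: interval [1/6, 5/6), width = 5/6 - 1/6 = 2/3
  'd': [1/6 + 2/3*0/1, 1/6 + 2/3*1/6) = [1/6, 5/18) <- contains code 19/108
  'e': [1/6 + 2/3*1/6, 1/6 + 2/3*5/6) = [5/18, 13/18)
  'f': [1/6 + 2/3*5/6, 1/6 + 2/3*1/1) = [13/18, 5/6)
  emit 'd', narrow to [1/6, 5/18)
Step 3: interval [1/6, 5/18), width = 5/18 - 1/6 = 1/9
  'd': [1/6 + 1/9*0/1, 1/6 + 1/9*1/6) = [1/6, 5/27) <- contains code 19/108
  'e': [1/6 + 1/9*1/6, 1/6 + 1/9*5/6) = [5/27, 7/27)
  'f': [1/6 + 1/9*5/6, 1/6 + 1/9*1/1) = [7/27, 5/18)
  emit 'd', narrow to [1/6, 5/27)

Answer: symbol=e low=1/6 high=5/6
symbol=d low=1/6 high=5/18
symbol=d low=1/6 high=5/27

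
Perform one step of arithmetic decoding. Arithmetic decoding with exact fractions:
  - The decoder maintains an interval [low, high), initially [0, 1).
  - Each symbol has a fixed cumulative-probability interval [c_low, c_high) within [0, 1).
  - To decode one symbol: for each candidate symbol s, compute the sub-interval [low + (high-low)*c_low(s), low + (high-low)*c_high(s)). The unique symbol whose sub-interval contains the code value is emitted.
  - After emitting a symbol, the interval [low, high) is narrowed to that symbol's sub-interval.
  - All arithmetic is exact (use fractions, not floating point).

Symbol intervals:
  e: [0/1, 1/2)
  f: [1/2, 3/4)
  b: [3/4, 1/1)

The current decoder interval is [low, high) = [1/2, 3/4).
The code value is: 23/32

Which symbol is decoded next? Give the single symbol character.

Interval width = high − low = 3/4 − 1/2 = 1/4
Scaled code = (code − low) / width = (23/32 − 1/2) / 1/4 = 7/8
  e: [0/1, 1/2) 
  f: [1/2, 3/4) 
  b: [3/4, 1/1) ← scaled code falls here ✓

Answer: b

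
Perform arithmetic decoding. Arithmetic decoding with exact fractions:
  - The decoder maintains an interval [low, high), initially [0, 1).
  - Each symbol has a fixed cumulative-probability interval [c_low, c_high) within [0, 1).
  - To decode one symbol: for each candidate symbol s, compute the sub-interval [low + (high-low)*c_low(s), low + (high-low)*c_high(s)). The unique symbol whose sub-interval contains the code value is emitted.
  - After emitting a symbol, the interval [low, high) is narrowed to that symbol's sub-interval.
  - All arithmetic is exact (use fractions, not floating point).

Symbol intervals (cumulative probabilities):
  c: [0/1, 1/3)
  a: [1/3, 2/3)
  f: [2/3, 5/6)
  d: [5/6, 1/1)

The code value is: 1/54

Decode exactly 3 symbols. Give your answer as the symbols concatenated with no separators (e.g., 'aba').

Answer: ccc

Derivation:
Step 1: interval [0/1, 1/1), width = 1/1 - 0/1 = 1/1
  'c': [0/1 + 1/1*0/1, 0/1 + 1/1*1/3) = [0/1, 1/3) <- contains code 1/54
  'a': [0/1 + 1/1*1/3, 0/1 + 1/1*2/3) = [1/3, 2/3)
  'f': [0/1 + 1/1*2/3, 0/1 + 1/1*5/6) = [2/3, 5/6)
  'd': [0/1 + 1/1*5/6, 0/1 + 1/1*1/1) = [5/6, 1/1)
  emit 'c', narrow to [0/1, 1/3)
Step 2: interval [0/1, 1/3), width = 1/3 - 0/1 = 1/3
  'c': [0/1 + 1/3*0/1, 0/1 + 1/3*1/3) = [0/1, 1/9) <- contains code 1/54
  'a': [0/1 + 1/3*1/3, 0/1 + 1/3*2/3) = [1/9, 2/9)
  'f': [0/1 + 1/3*2/3, 0/1 + 1/3*5/6) = [2/9, 5/18)
  'd': [0/1 + 1/3*5/6, 0/1 + 1/3*1/1) = [5/18, 1/3)
  emit 'c', narrow to [0/1, 1/9)
Step 3: interval [0/1, 1/9), width = 1/9 - 0/1 = 1/9
  'c': [0/1 + 1/9*0/1, 0/1 + 1/9*1/3) = [0/1, 1/27) <- contains code 1/54
  'a': [0/1 + 1/9*1/3, 0/1 + 1/9*2/3) = [1/27, 2/27)
  'f': [0/1 + 1/9*2/3, 0/1 + 1/9*5/6) = [2/27, 5/54)
  'd': [0/1 + 1/9*5/6, 0/1 + 1/9*1/1) = [5/54, 1/9)
  emit 'c', narrow to [0/1, 1/27)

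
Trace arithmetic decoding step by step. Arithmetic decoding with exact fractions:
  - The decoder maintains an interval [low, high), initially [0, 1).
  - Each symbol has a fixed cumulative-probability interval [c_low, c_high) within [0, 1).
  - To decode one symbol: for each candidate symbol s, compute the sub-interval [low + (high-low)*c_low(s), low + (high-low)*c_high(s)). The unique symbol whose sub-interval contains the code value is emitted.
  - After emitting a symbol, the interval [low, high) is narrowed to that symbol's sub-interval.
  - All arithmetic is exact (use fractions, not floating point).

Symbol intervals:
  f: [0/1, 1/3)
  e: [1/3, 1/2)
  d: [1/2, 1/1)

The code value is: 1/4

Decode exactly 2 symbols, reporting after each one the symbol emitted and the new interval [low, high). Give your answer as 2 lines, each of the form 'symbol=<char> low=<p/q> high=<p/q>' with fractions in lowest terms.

Step 1: interval [0/1, 1/1), width = 1/1 - 0/1 = 1/1
  'f': [0/1 + 1/1*0/1, 0/1 + 1/1*1/3) = [0/1, 1/3) <- contains code 1/4
  'e': [0/1 + 1/1*1/3, 0/1 + 1/1*1/2) = [1/3, 1/2)
  'd': [0/1 + 1/1*1/2, 0/1 + 1/1*1/1) = [1/2, 1/1)
  emit 'f', narrow to [0/1, 1/3)
Step 2: interval [0/1, 1/3), width = 1/3 - 0/1 = 1/3
  'f': [0/1 + 1/3*0/1, 0/1 + 1/3*1/3) = [0/1, 1/9)
  'e': [0/1 + 1/3*1/3, 0/1 + 1/3*1/2) = [1/9, 1/6)
  'd': [0/1 + 1/3*1/2, 0/1 + 1/3*1/1) = [1/6, 1/3) <- contains code 1/4
  emit 'd', narrow to [1/6, 1/3)

Answer: symbol=f low=0/1 high=1/3
symbol=d low=1/6 high=1/3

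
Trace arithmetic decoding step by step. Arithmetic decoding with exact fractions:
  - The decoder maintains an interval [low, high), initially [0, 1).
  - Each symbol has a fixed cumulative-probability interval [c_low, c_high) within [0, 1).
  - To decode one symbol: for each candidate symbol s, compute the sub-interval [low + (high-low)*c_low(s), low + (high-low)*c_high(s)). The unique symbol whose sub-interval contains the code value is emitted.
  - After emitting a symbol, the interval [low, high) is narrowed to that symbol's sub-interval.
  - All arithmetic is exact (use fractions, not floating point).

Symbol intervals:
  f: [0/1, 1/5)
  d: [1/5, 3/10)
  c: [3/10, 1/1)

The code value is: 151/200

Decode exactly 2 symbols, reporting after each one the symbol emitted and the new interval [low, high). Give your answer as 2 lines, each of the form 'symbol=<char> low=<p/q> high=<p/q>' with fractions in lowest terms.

Answer: symbol=c low=3/10 high=1/1
symbol=c low=51/100 high=1/1

Derivation:
Step 1: interval [0/1, 1/1), width = 1/1 - 0/1 = 1/1
  'f': [0/1 + 1/1*0/1, 0/1 + 1/1*1/5) = [0/1, 1/5)
  'd': [0/1 + 1/1*1/5, 0/1 + 1/1*3/10) = [1/5, 3/10)
  'c': [0/1 + 1/1*3/10, 0/1 + 1/1*1/1) = [3/10, 1/1) <- contains code 151/200
  emit 'c', narrow to [3/10, 1/1)
Step 2: interval [3/10, 1/1), width = 1/1 - 3/10 = 7/10
  'f': [3/10 + 7/10*0/1, 3/10 + 7/10*1/5) = [3/10, 11/25)
  'd': [3/10 + 7/10*1/5, 3/10 + 7/10*3/10) = [11/25, 51/100)
  'c': [3/10 + 7/10*3/10, 3/10 + 7/10*1/1) = [51/100, 1/1) <- contains code 151/200
  emit 'c', narrow to [51/100, 1/1)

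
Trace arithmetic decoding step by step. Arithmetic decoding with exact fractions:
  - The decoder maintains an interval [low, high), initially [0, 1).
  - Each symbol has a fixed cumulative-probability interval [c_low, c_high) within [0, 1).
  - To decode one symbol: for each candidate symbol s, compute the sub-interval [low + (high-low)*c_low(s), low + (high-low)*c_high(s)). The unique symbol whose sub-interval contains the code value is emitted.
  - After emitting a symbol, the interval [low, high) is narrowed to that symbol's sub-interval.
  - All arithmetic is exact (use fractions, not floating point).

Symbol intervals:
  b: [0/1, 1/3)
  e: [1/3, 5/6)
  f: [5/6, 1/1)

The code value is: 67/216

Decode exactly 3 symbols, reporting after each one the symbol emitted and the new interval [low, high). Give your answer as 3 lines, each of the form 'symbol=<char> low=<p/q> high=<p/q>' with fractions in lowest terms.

Answer: symbol=b low=0/1 high=1/3
symbol=f low=5/18 high=1/3
symbol=e low=8/27 high=35/108

Derivation:
Step 1: interval [0/1, 1/1), width = 1/1 - 0/1 = 1/1
  'b': [0/1 + 1/1*0/1, 0/1 + 1/1*1/3) = [0/1, 1/3) <- contains code 67/216
  'e': [0/1 + 1/1*1/3, 0/1 + 1/1*5/6) = [1/3, 5/6)
  'f': [0/1 + 1/1*5/6, 0/1 + 1/1*1/1) = [5/6, 1/1)
  emit 'b', narrow to [0/1, 1/3)
Step 2: interval [0/1, 1/3), width = 1/3 - 0/1 = 1/3
  'b': [0/1 + 1/3*0/1, 0/1 + 1/3*1/3) = [0/1, 1/9)
  'e': [0/1 + 1/3*1/3, 0/1 + 1/3*5/6) = [1/9, 5/18)
  'f': [0/1 + 1/3*5/6, 0/1 + 1/3*1/1) = [5/18, 1/3) <- contains code 67/216
  emit 'f', narrow to [5/18, 1/3)
Step 3: interval [5/18, 1/3), width = 1/3 - 5/18 = 1/18
  'b': [5/18 + 1/18*0/1, 5/18 + 1/18*1/3) = [5/18, 8/27)
  'e': [5/18 + 1/18*1/3, 5/18 + 1/18*5/6) = [8/27, 35/108) <- contains code 67/216
  'f': [5/18 + 1/18*5/6, 5/18 + 1/18*1/1) = [35/108, 1/3)
  emit 'e', narrow to [8/27, 35/108)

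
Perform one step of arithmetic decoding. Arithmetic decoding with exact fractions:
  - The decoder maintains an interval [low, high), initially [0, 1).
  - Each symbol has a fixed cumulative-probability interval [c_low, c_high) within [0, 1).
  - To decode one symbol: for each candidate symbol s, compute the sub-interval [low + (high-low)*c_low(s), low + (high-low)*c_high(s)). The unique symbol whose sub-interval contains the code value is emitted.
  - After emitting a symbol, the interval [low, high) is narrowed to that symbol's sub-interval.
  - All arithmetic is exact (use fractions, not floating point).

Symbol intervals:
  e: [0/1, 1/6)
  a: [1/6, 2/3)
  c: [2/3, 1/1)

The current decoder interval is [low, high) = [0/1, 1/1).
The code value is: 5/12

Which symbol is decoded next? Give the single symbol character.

Interval width = high − low = 1/1 − 0/1 = 1/1
Scaled code = (code − low) / width = (5/12 − 0/1) / 1/1 = 5/12
  e: [0/1, 1/6) 
  a: [1/6, 2/3) ← scaled code falls here ✓
  c: [2/3, 1/1) 

Answer: a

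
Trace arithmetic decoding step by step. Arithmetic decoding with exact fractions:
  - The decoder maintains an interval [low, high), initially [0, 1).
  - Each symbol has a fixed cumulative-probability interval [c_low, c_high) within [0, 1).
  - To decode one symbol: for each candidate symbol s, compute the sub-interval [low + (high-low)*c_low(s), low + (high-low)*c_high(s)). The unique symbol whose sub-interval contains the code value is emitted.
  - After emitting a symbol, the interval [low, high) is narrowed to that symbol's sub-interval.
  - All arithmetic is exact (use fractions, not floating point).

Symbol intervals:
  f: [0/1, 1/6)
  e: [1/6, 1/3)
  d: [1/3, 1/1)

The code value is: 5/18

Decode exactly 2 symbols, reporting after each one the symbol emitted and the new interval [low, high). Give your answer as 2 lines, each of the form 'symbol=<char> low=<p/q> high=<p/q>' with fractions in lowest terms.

Step 1: interval [0/1, 1/1), width = 1/1 - 0/1 = 1/1
  'f': [0/1 + 1/1*0/1, 0/1 + 1/1*1/6) = [0/1, 1/6)
  'e': [0/1 + 1/1*1/6, 0/1 + 1/1*1/3) = [1/6, 1/3) <- contains code 5/18
  'd': [0/1 + 1/1*1/3, 0/1 + 1/1*1/1) = [1/3, 1/1)
  emit 'e', narrow to [1/6, 1/3)
Step 2: interval [1/6, 1/3), width = 1/3 - 1/6 = 1/6
  'f': [1/6 + 1/6*0/1, 1/6 + 1/6*1/6) = [1/6, 7/36)
  'e': [1/6 + 1/6*1/6, 1/6 + 1/6*1/3) = [7/36, 2/9)
  'd': [1/6 + 1/6*1/3, 1/6 + 1/6*1/1) = [2/9, 1/3) <- contains code 5/18
  emit 'd', narrow to [2/9, 1/3)

Answer: symbol=e low=1/6 high=1/3
symbol=d low=2/9 high=1/3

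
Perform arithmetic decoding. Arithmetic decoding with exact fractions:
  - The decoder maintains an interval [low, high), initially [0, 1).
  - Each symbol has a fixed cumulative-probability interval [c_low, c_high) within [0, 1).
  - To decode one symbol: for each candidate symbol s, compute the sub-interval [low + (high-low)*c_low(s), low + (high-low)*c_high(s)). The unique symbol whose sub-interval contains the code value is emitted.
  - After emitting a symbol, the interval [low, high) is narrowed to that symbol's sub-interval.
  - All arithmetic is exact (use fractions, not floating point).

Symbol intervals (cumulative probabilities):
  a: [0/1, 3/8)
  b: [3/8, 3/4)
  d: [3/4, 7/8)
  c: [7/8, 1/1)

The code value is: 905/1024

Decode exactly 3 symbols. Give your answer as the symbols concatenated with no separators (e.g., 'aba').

Step 1: interval [0/1, 1/1), width = 1/1 - 0/1 = 1/1
  'a': [0/1 + 1/1*0/1, 0/1 + 1/1*3/8) = [0/1, 3/8)
  'b': [0/1 + 1/1*3/8, 0/1 + 1/1*3/4) = [3/8, 3/4)
  'd': [0/1 + 1/1*3/4, 0/1 + 1/1*7/8) = [3/4, 7/8)
  'c': [0/1 + 1/1*7/8, 0/1 + 1/1*1/1) = [7/8, 1/1) <- contains code 905/1024
  emit 'c', narrow to [7/8, 1/1)
Step 2: interval [7/8, 1/1), width = 1/1 - 7/8 = 1/8
  'a': [7/8 + 1/8*0/1, 7/8 + 1/8*3/8) = [7/8, 59/64) <- contains code 905/1024
  'b': [7/8 + 1/8*3/8, 7/8 + 1/8*3/4) = [59/64, 31/32)
  'd': [7/8 + 1/8*3/4, 7/8 + 1/8*7/8) = [31/32, 63/64)
  'c': [7/8 + 1/8*7/8, 7/8 + 1/8*1/1) = [63/64, 1/1)
  emit 'a', narrow to [7/8, 59/64)
Step 3: interval [7/8, 59/64), width = 59/64 - 7/8 = 3/64
  'a': [7/8 + 3/64*0/1, 7/8 + 3/64*3/8) = [7/8, 457/512) <- contains code 905/1024
  'b': [7/8 + 3/64*3/8, 7/8 + 3/64*3/4) = [457/512, 233/256)
  'd': [7/8 + 3/64*3/4, 7/8 + 3/64*7/8) = [233/256, 469/512)
  'c': [7/8 + 3/64*7/8, 7/8 + 3/64*1/1) = [469/512, 59/64)
  emit 'a', narrow to [7/8, 457/512)

Answer: caa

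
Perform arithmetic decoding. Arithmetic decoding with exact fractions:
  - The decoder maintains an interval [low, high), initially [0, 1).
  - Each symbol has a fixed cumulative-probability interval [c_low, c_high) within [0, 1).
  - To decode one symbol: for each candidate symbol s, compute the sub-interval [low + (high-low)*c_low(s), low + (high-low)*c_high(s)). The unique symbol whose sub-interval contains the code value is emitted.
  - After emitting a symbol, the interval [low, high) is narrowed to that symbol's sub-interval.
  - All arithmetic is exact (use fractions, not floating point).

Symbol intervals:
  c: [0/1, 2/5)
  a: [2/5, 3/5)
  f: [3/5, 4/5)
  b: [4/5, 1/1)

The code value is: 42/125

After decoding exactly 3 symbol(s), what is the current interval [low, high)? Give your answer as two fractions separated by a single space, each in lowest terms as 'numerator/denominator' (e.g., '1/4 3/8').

Answer: 8/25 44/125

Derivation:
Step 1: interval [0/1, 1/1), width = 1/1 - 0/1 = 1/1
  'c': [0/1 + 1/1*0/1, 0/1 + 1/1*2/5) = [0/1, 2/5) <- contains code 42/125
  'a': [0/1 + 1/1*2/5, 0/1 + 1/1*3/5) = [2/5, 3/5)
  'f': [0/1 + 1/1*3/5, 0/1 + 1/1*4/5) = [3/5, 4/5)
  'b': [0/1 + 1/1*4/5, 0/1 + 1/1*1/1) = [4/5, 1/1)
  emit 'c', narrow to [0/1, 2/5)
Step 2: interval [0/1, 2/5), width = 2/5 - 0/1 = 2/5
  'c': [0/1 + 2/5*0/1, 0/1 + 2/5*2/5) = [0/1, 4/25)
  'a': [0/1 + 2/5*2/5, 0/1 + 2/5*3/5) = [4/25, 6/25)
  'f': [0/1 + 2/5*3/5, 0/1 + 2/5*4/5) = [6/25, 8/25)
  'b': [0/1 + 2/5*4/5, 0/1 + 2/5*1/1) = [8/25, 2/5) <- contains code 42/125
  emit 'b', narrow to [8/25, 2/5)
Step 3: interval [8/25, 2/5), width = 2/5 - 8/25 = 2/25
  'c': [8/25 + 2/25*0/1, 8/25 + 2/25*2/5) = [8/25, 44/125) <- contains code 42/125
  'a': [8/25 + 2/25*2/5, 8/25 + 2/25*3/5) = [44/125, 46/125)
  'f': [8/25 + 2/25*3/5, 8/25 + 2/25*4/5) = [46/125, 48/125)
  'b': [8/25 + 2/25*4/5, 8/25 + 2/25*1/1) = [48/125, 2/5)
  emit 'c', narrow to [8/25, 44/125)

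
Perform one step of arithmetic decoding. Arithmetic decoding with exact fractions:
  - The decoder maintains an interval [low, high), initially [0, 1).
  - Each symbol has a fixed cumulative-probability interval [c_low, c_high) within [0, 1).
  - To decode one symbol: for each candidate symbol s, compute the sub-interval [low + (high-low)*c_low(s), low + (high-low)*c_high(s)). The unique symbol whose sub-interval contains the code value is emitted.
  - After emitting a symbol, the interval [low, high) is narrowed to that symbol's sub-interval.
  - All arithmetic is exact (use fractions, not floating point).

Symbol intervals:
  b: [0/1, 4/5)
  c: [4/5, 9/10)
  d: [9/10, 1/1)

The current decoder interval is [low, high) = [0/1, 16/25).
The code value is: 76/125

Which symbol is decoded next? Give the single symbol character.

Answer: d

Derivation:
Interval width = high − low = 16/25 − 0/1 = 16/25
Scaled code = (code − low) / width = (76/125 − 0/1) / 16/25 = 19/20
  b: [0/1, 4/5) 
  c: [4/5, 9/10) 
  d: [9/10, 1/1) ← scaled code falls here ✓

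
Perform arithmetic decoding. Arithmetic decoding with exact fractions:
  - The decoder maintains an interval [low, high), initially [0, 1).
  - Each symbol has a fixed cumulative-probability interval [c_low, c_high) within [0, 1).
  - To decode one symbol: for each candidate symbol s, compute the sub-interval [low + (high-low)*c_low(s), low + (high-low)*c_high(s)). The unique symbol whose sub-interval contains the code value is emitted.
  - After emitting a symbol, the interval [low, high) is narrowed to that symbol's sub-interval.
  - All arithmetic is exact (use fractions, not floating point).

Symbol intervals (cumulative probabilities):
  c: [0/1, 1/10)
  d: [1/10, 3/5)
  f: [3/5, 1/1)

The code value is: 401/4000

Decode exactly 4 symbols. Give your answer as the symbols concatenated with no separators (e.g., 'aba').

Step 1: interval [0/1, 1/1), width = 1/1 - 0/1 = 1/1
  'c': [0/1 + 1/1*0/1, 0/1 + 1/1*1/10) = [0/1, 1/10)
  'd': [0/1 + 1/1*1/10, 0/1 + 1/1*3/5) = [1/10, 3/5) <- contains code 401/4000
  'f': [0/1 + 1/1*3/5, 0/1 + 1/1*1/1) = [3/5, 1/1)
  emit 'd', narrow to [1/10, 3/5)
Step 2: interval [1/10, 3/5), width = 3/5 - 1/10 = 1/2
  'c': [1/10 + 1/2*0/1, 1/10 + 1/2*1/10) = [1/10, 3/20) <- contains code 401/4000
  'd': [1/10 + 1/2*1/10, 1/10 + 1/2*3/5) = [3/20, 2/5)
  'f': [1/10 + 1/2*3/5, 1/10 + 1/2*1/1) = [2/5, 3/5)
  emit 'c', narrow to [1/10, 3/20)
Step 3: interval [1/10, 3/20), width = 3/20 - 1/10 = 1/20
  'c': [1/10 + 1/20*0/1, 1/10 + 1/20*1/10) = [1/10, 21/200) <- contains code 401/4000
  'd': [1/10 + 1/20*1/10, 1/10 + 1/20*3/5) = [21/200, 13/100)
  'f': [1/10 + 1/20*3/5, 1/10 + 1/20*1/1) = [13/100, 3/20)
  emit 'c', narrow to [1/10, 21/200)
Step 4: interval [1/10, 21/200), width = 21/200 - 1/10 = 1/200
  'c': [1/10 + 1/200*0/1, 1/10 + 1/200*1/10) = [1/10, 201/2000) <- contains code 401/4000
  'd': [1/10 + 1/200*1/10, 1/10 + 1/200*3/5) = [201/2000, 103/1000)
  'f': [1/10 + 1/200*3/5, 1/10 + 1/200*1/1) = [103/1000, 21/200)
  emit 'c', narrow to [1/10, 201/2000)

Answer: dccc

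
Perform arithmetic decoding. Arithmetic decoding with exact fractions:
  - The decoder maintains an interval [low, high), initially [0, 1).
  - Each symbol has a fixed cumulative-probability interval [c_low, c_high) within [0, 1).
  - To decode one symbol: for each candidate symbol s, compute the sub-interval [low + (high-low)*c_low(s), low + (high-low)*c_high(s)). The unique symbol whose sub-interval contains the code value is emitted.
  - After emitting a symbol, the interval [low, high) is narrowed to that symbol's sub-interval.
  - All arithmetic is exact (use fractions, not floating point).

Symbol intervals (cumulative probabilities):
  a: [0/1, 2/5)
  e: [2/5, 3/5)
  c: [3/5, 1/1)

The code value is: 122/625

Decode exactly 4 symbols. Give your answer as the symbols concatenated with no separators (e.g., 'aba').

Step 1: interval [0/1, 1/1), width = 1/1 - 0/1 = 1/1
  'a': [0/1 + 1/1*0/1, 0/1 + 1/1*2/5) = [0/1, 2/5) <- contains code 122/625
  'e': [0/1 + 1/1*2/5, 0/1 + 1/1*3/5) = [2/5, 3/5)
  'c': [0/1 + 1/1*3/5, 0/1 + 1/1*1/1) = [3/5, 1/1)
  emit 'a', narrow to [0/1, 2/5)
Step 2: interval [0/1, 2/5), width = 2/5 - 0/1 = 2/5
  'a': [0/1 + 2/5*0/1, 0/1 + 2/5*2/5) = [0/1, 4/25)
  'e': [0/1 + 2/5*2/5, 0/1 + 2/5*3/5) = [4/25, 6/25) <- contains code 122/625
  'c': [0/1 + 2/5*3/5, 0/1 + 2/5*1/1) = [6/25, 2/5)
  emit 'e', narrow to [4/25, 6/25)
Step 3: interval [4/25, 6/25), width = 6/25 - 4/25 = 2/25
  'a': [4/25 + 2/25*0/1, 4/25 + 2/25*2/5) = [4/25, 24/125)
  'e': [4/25 + 2/25*2/5, 4/25 + 2/25*3/5) = [24/125, 26/125) <- contains code 122/625
  'c': [4/25 + 2/25*3/5, 4/25 + 2/25*1/1) = [26/125, 6/25)
  emit 'e', narrow to [24/125, 26/125)
Step 4: interval [24/125, 26/125), width = 26/125 - 24/125 = 2/125
  'a': [24/125 + 2/125*0/1, 24/125 + 2/125*2/5) = [24/125, 124/625) <- contains code 122/625
  'e': [24/125 + 2/125*2/5, 24/125 + 2/125*3/5) = [124/625, 126/625)
  'c': [24/125 + 2/125*3/5, 24/125 + 2/125*1/1) = [126/625, 26/125)
  emit 'a', narrow to [24/125, 124/625)

Answer: aeea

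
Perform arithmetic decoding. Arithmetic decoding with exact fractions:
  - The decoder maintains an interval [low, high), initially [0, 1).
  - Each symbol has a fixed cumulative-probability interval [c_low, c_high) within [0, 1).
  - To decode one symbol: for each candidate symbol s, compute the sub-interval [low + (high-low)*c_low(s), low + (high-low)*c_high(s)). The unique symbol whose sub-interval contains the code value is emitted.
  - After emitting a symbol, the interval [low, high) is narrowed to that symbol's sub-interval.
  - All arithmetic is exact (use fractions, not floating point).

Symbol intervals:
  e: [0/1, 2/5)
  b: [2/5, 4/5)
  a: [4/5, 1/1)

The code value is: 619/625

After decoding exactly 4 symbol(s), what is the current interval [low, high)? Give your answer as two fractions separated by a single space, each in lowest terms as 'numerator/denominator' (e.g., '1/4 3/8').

Answer: 618/625 124/125

Derivation:
Step 1: interval [0/1, 1/1), width = 1/1 - 0/1 = 1/1
  'e': [0/1 + 1/1*0/1, 0/1 + 1/1*2/5) = [0/1, 2/5)
  'b': [0/1 + 1/1*2/5, 0/1 + 1/1*4/5) = [2/5, 4/5)
  'a': [0/1 + 1/1*4/5, 0/1 + 1/1*1/1) = [4/5, 1/1) <- contains code 619/625
  emit 'a', narrow to [4/5, 1/1)
Step 2: interval [4/5, 1/1), width = 1/1 - 4/5 = 1/5
  'e': [4/5 + 1/5*0/1, 4/5 + 1/5*2/5) = [4/5, 22/25)
  'b': [4/5 + 1/5*2/5, 4/5 + 1/5*4/5) = [22/25, 24/25)
  'a': [4/5 + 1/5*4/5, 4/5 + 1/5*1/1) = [24/25, 1/1) <- contains code 619/625
  emit 'a', narrow to [24/25, 1/1)
Step 3: interval [24/25, 1/1), width = 1/1 - 24/25 = 1/25
  'e': [24/25 + 1/25*0/1, 24/25 + 1/25*2/5) = [24/25, 122/125)
  'b': [24/25 + 1/25*2/5, 24/25 + 1/25*4/5) = [122/125, 124/125) <- contains code 619/625
  'a': [24/25 + 1/25*4/5, 24/25 + 1/25*1/1) = [124/125, 1/1)
  emit 'b', narrow to [122/125, 124/125)
Step 4: interval [122/125, 124/125), width = 124/125 - 122/125 = 2/125
  'e': [122/125 + 2/125*0/1, 122/125 + 2/125*2/5) = [122/125, 614/625)
  'b': [122/125 + 2/125*2/5, 122/125 + 2/125*4/5) = [614/625, 618/625)
  'a': [122/125 + 2/125*4/5, 122/125 + 2/125*1/1) = [618/625, 124/125) <- contains code 619/625
  emit 'a', narrow to [618/625, 124/125)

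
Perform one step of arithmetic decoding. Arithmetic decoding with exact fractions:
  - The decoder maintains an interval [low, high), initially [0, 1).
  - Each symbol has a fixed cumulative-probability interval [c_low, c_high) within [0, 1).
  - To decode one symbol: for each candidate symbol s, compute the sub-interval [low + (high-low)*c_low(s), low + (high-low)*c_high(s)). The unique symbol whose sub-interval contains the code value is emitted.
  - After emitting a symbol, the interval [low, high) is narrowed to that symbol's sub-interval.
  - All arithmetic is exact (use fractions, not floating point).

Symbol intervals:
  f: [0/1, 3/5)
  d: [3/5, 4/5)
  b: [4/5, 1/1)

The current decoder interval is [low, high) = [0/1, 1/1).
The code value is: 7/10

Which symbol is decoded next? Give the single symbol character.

Answer: d

Derivation:
Interval width = high − low = 1/1 − 0/1 = 1/1
Scaled code = (code − low) / width = (7/10 − 0/1) / 1/1 = 7/10
  f: [0/1, 3/5) 
  d: [3/5, 4/5) ← scaled code falls here ✓
  b: [4/5, 1/1) 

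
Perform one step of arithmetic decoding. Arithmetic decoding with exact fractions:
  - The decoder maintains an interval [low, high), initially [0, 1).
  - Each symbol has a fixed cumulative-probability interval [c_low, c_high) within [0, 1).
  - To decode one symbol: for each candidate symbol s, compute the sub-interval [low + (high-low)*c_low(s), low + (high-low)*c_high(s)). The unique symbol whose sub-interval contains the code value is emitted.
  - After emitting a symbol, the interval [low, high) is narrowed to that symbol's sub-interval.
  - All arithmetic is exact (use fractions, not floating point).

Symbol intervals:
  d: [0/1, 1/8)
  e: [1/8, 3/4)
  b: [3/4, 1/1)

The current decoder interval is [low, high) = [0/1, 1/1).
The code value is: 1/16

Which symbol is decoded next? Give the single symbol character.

Interval width = high − low = 1/1 − 0/1 = 1/1
Scaled code = (code − low) / width = (1/16 − 0/1) / 1/1 = 1/16
  d: [0/1, 1/8) ← scaled code falls here ✓
  e: [1/8, 3/4) 
  b: [3/4, 1/1) 

Answer: d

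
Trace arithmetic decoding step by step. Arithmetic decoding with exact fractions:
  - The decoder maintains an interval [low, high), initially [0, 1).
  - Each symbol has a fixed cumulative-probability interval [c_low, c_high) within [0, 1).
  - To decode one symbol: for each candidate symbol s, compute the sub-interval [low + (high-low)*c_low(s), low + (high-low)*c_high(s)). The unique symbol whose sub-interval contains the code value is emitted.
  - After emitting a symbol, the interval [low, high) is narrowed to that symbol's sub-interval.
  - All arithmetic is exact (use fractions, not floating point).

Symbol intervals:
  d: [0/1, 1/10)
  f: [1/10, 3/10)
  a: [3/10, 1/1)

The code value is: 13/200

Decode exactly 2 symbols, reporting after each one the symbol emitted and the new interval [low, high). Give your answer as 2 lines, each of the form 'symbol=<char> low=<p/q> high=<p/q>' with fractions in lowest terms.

Answer: symbol=d low=0/1 high=1/10
symbol=a low=3/100 high=1/10

Derivation:
Step 1: interval [0/1, 1/1), width = 1/1 - 0/1 = 1/1
  'd': [0/1 + 1/1*0/1, 0/1 + 1/1*1/10) = [0/1, 1/10) <- contains code 13/200
  'f': [0/1 + 1/1*1/10, 0/1 + 1/1*3/10) = [1/10, 3/10)
  'a': [0/1 + 1/1*3/10, 0/1 + 1/1*1/1) = [3/10, 1/1)
  emit 'd', narrow to [0/1, 1/10)
Step 2: interval [0/1, 1/10), width = 1/10 - 0/1 = 1/10
  'd': [0/1 + 1/10*0/1, 0/1 + 1/10*1/10) = [0/1, 1/100)
  'f': [0/1 + 1/10*1/10, 0/1 + 1/10*3/10) = [1/100, 3/100)
  'a': [0/1 + 1/10*3/10, 0/1 + 1/10*1/1) = [3/100, 1/10) <- contains code 13/200
  emit 'a', narrow to [3/100, 1/10)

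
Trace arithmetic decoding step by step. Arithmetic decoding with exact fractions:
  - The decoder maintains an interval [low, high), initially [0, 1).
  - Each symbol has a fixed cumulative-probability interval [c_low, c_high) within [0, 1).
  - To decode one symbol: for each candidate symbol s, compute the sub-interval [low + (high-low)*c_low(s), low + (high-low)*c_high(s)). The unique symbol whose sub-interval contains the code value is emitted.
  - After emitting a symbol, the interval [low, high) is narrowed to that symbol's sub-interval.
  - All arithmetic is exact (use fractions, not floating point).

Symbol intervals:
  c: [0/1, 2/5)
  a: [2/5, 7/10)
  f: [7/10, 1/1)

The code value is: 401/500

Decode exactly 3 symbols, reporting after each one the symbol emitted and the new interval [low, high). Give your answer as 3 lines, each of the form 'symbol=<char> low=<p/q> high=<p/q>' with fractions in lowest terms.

Step 1: interval [0/1, 1/1), width = 1/1 - 0/1 = 1/1
  'c': [0/1 + 1/1*0/1, 0/1 + 1/1*2/5) = [0/1, 2/5)
  'a': [0/1 + 1/1*2/5, 0/1 + 1/1*7/10) = [2/5, 7/10)
  'f': [0/1 + 1/1*7/10, 0/1 + 1/1*1/1) = [7/10, 1/1) <- contains code 401/500
  emit 'f', narrow to [7/10, 1/1)
Step 2: interval [7/10, 1/1), width = 1/1 - 7/10 = 3/10
  'c': [7/10 + 3/10*0/1, 7/10 + 3/10*2/5) = [7/10, 41/50) <- contains code 401/500
  'a': [7/10 + 3/10*2/5, 7/10 + 3/10*7/10) = [41/50, 91/100)
  'f': [7/10 + 3/10*7/10, 7/10 + 3/10*1/1) = [91/100, 1/1)
  emit 'c', narrow to [7/10, 41/50)
Step 3: interval [7/10, 41/50), width = 41/50 - 7/10 = 3/25
  'c': [7/10 + 3/25*0/1, 7/10 + 3/25*2/5) = [7/10, 187/250)
  'a': [7/10 + 3/25*2/5, 7/10 + 3/25*7/10) = [187/250, 98/125)
  'f': [7/10 + 3/25*7/10, 7/10 + 3/25*1/1) = [98/125, 41/50) <- contains code 401/500
  emit 'f', narrow to [98/125, 41/50)

Answer: symbol=f low=7/10 high=1/1
symbol=c low=7/10 high=41/50
symbol=f low=98/125 high=41/50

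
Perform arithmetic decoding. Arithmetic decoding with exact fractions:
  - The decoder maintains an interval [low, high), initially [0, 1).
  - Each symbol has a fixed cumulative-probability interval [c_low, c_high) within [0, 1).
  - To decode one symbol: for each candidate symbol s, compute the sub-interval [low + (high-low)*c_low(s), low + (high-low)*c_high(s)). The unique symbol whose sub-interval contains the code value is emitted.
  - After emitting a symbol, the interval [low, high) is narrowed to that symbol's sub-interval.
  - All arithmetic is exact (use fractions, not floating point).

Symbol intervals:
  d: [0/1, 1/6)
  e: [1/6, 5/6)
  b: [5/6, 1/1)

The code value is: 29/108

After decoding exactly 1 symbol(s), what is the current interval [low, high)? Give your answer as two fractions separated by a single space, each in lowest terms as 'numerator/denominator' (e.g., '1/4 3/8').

Step 1: interval [0/1, 1/1), width = 1/1 - 0/1 = 1/1
  'd': [0/1 + 1/1*0/1, 0/1 + 1/1*1/6) = [0/1, 1/6)
  'e': [0/1 + 1/1*1/6, 0/1 + 1/1*5/6) = [1/6, 5/6) <- contains code 29/108
  'b': [0/1 + 1/1*5/6, 0/1 + 1/1*1/1) = [5/6, 1/1)
  emit 'e', narrow to [1/6, 5/6)

Answer: 1/6 5/6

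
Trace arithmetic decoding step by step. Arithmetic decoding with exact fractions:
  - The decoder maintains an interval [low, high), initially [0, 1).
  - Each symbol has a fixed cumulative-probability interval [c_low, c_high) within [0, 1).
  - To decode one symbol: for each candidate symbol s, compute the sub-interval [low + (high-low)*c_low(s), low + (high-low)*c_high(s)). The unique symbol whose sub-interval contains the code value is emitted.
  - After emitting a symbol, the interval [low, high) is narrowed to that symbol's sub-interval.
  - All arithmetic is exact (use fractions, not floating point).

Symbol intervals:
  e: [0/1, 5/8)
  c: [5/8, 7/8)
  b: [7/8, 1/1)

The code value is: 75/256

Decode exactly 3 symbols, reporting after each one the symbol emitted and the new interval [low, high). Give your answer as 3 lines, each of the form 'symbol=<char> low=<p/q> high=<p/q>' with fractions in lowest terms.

Step 1: interval [0/1, 1/1), width = 1/1 - 0/1 = 1/1
  'e': [0/1 + 1/1*0/1, 0/1 + 1/1*5/8) = [0/1, 5/8) <- contains code 75/256
  'c': [0/1 + 1/1*5/8, 0/1 + 1/1*7/8) = [5/8, 7/8)
  'b': [0/1 + 1/1*7/8, 0/1 + 1/1*1/1) = [7/8, 1/1)
  emit 'e', narrow to [0/1, 5/8)
Step 2: interval [0/1, 5/8), width = 5/8 - 0/1 = 5/8
  'e': [0/1 + 5/8*0/1, 0/1 + 5/8*5/8) = [0/1, 25/64) <- contains code 75/256
  'c': [0/1 + 5/8*5/8, 0/1 + 5/8*7/8) = [25/64, 35/64)
  'b': [0/1 + 5/8*7/8, 0/1 + 5/8*1/1) = [35/64, 5/8)
  emit 'e', narrow to [0/1, 25/64)
Step 3: interval [0/1, 25/64), width = 25/64 - 0/1 = 25/64
  'e': [0/1 + 25/64*0/1, 0/1 + 25/64*5/8) = [0/1, 125/512)
  'c': [0/1 + 25/64*5/8, 0/1 + 25/64*7/8) = [125/512, 175/512) <- contains code 75/256
  'b': [0/1 + 25/64*7/8, 0/1 + 25/64*1/1) = [175/512, 25/64)
  emit 'c', narrow to [125/512, 175/512)

Answer: symbol=e low=0/1 high=5/8
symbol=e low=0/1 high=25/64
symbol=c low=125/512 high=175/512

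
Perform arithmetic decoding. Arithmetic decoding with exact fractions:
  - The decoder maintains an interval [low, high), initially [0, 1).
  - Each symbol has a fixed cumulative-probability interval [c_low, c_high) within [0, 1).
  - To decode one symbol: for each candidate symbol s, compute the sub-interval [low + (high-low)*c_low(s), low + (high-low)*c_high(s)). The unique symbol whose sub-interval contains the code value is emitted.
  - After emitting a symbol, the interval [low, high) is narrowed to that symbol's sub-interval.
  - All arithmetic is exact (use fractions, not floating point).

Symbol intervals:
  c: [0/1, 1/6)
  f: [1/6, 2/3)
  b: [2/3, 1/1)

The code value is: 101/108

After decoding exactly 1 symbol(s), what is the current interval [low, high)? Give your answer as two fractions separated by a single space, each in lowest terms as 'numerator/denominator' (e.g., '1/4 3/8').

Step 1: interval [0/1, 1/1), width = 1/1 - 0/1 = 1/1
  'c': [0/1 + 1/1*0/1, 0/1 + 1/1*1/6) = [0/1, 1/6)
  'f': [0/1 + 1/1*1/6, 0/1 + 1/1*2/3) = [1/6, 2/3)
  'b': [0/1 + 1/1*2/3, 0/1 + 1/1*1/1) = [2/3, 1/1) <- contains code 101/108
  emit 'b', narrow to [2/3, 1/1)

Answer: 2/3 1/1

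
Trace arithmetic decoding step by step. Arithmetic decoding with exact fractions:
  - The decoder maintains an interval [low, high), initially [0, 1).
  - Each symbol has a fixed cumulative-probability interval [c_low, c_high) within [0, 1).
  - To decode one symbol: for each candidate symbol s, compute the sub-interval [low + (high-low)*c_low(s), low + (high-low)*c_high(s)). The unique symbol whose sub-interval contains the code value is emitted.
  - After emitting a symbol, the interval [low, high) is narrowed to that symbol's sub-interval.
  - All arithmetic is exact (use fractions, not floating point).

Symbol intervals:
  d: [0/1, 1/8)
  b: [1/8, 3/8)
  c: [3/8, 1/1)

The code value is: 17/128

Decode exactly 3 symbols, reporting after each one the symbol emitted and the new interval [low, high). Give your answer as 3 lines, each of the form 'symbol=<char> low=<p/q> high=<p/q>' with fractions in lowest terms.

Step 1: interval [0/1, 1/1), width = 1/1 - 0/1 = 1/1
  'd': [0/1 + 1/1*0/1, 0/1 + 1/1*1/8) = [0/1, 1/8)
  'b': [0/1 + 1/1*1/8, 0/1 + 1/1*3/8) = [1/8, 3/8) <- contains code 17/128
  'c': [0/1 + 1/1*3/8, 0/1 + 1/1*1/1) = [3/8, 1/1)
  emit 'b', narrow to [1/8, 3/8)
Step 2: interval [1/8, 3/8), width = 3/8 - 1/8 = 1/4
  'd': [1/8 + 1/4*0/1, 1/8 + 1/4*1/8) = [1/8, 5/32) <- contains code 17/128
  'b': [1/8 + 1/4*1/8, 1/8 + 1/4*3/8) = [5/32, 7/32)
  'c': [1/8 + 1/4*3/8, 1/8 + 1/4*1/1) = [7/32, 3/8)
  emit 'd', narrow to [1/8, 5/32)
Step 3: interval [1/8, 5/32), width = 5/32 - 1/8 = 1/32
  'd': [1/8 + 1/32*0/1, 1/8 + 1/32*1/8) = [1/8, 33/256)
  'b': [1/8 + 1/32*1/8, 1/8 + 1/32*3/8) = [33/256, 35/256) <- contains code 17/128
  'c': [1/8 + 1/32*3/8, 1/8 + 1/32*1/1) = [35/256, 5/32)
  emit 'b', narrow to [33/256, 35/256)

Answer: symbol=b low=1/8 high=3/8
symbol=d low=1/8 high=5/32
symbol=b low=33/256 high=35/256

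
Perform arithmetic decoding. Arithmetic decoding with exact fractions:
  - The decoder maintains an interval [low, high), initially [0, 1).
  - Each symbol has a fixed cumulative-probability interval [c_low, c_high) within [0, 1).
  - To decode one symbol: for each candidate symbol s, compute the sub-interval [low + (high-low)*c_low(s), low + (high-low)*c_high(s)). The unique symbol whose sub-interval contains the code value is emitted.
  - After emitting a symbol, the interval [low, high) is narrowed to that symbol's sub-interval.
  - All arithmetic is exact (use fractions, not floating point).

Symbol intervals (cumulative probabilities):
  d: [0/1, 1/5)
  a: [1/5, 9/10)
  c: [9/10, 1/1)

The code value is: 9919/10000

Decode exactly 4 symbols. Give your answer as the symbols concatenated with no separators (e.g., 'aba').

Step 1: interval [0/1, 1/1), width = 1/1 - 0/1 = 1/1
  'd': [0/1 + 1/1*0/1, 0/1 + 1/1*1/5) = [0/1, 1/5)
  'a': [0/1 + 1/1*1/5, 0/1 + 1/1*9/10) = [1/5, 9/10)
  'c': [0/1 + 1/1*9/10, 0/1 + 1/1*1/1) = [9/10, 1/1) <- contains code 9919/10000
  emit 'c', narrow to [9/10, 1/1)
Step 2: interval [9/10, 1/1), width = 1/1 - 9/10 = 1/10
  'd': [9/10 + 1/10*0/1, 9/10 + 1/10*1/5) = [9/10, 23/25)
  'a': [9/10 + 1/10*1/5, 9/10 + 1/10*9/10) = [23/25, 99/100)
  'c': [9/10 + 1/10*9/10, 9/10 + 1/10*1/1) = [99/100, 1/1) <- contains code 9919/10000
  emit 'c', narrow to [99/100, 1/1)
Step 3: interval [99/100, 1/1), width = 1/1 - 99/100 = 1/100
  'd': [99/100 + 1/100*0/1, 99/100 + 1/100*1/5) = [99/100, 124/125) <- contains code 9919/10000
  'a': [99/100 + 1/100*1/5, 99/100 + 1/100*9/10) = [124/125, 999/1000)
  'c': [99/100 + 1/100*9/10, 99/100 + 1/100*1/1) = [999/1000, 1/1)
  emit 'd', narrow to [99/100, 124/125)
Step 4: interval [99/100, 124/125), width = 124/125 - 99/100 = 1/500
  'd': [99/100 + 1/500*0/1, 99/100 + 1/500*1/5) = [99/100, 619/625)
  'a': [99/100 + 1/500*1/5, 99/100 + 1/500*9/10) = [619/625, 4959/5000)
  'c': [99/100 + 1/500*9/10, 99/100 + 1/500*1/1) = [4959/5000, 124/125) <- contains code 9919/10000
  emit 'c', narrow to [4959/5000, 124/125)

Answer: ccdc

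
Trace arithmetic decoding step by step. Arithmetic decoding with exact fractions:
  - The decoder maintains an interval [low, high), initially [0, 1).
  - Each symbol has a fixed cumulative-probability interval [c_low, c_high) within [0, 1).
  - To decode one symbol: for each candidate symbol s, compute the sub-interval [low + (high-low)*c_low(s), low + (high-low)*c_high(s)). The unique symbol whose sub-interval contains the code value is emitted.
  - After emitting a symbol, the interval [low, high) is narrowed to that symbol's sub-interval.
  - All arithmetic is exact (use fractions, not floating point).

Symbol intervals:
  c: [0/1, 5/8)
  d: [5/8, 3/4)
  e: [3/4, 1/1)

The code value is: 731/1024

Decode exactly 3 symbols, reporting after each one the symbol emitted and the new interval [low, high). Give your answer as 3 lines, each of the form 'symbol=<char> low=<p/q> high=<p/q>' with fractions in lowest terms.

Step 1: interval [0/1, 1/1), width = 1/1 - 0/1 = 1/1
  'c': [0/1 + 1/1*0/1, 0/1 + 1/1*5/8) = [0/1, 5/8)
  'd': [0/1 + 1/1*5/8, 0/1 + 1/1*3/4) = [5/8, 3/4) <- contains code 731/1024
  'e': [0/1 + 1/1*3/4, 0/1 + 1/1*1/1) = [3/4, 1/1)
  emit 'd', narrow to [5/8, 3/4)
Step 2: interval [5/8, 3/4), width = 3/4 - 5/8 = 1/8
  'c': [5/8 + 1/8*0/1, 5/8 + 1/8*5/8) = [5/8, 45/64)
  'd': [5/8 + 1/8*5/8, 5/8 + 1/8*3/4) = [45/64, 23/32) <- contains code 731/1024
  'e': [5/8 + 1/8*3/4, 5/8 + 1/8*1/1) = [23/32, 3/4)
  emit 'd', narrow to [45/64, 23/32)
Step 3: interval [45/64, 23/32), width = 23/32 - 45/64 = 1/64
  'c': [45/64 + 1/64*0/1, 45/64 + 1/64*5/8) = [45/64, 365/512)
  'd': [45/64 + 1/64*5/8, 45/64 + 1/64*3/4) = [365/512, 183/256) <- contains code 731/1024
  'e': [45/64 + 1/64*3/4, 45/64 + 1/64*1/1) = [183/256, 23/32)
  emit 'd', narrow to [365/512, 183/256)

Answer: symbol=d low=5/8 high=3/4
symbol=d low=45/64 high=23/32
symbol=d low=365/512 high=183/256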